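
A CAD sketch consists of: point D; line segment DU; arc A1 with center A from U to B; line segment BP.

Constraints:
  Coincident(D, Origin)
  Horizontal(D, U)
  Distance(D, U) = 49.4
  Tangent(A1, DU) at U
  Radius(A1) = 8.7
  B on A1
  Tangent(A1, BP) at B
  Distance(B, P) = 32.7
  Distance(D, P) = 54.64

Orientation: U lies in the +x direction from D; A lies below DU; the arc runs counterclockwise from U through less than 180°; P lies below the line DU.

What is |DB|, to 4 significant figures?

41.48

D is at the origin; DU is horizontal with |DU| = 49.4 and U on the +x side, so U = (49.40, 0.000). Since A1 is tangent to DU there, AU ⟂ DU, so A = U + (0, -8.7) = (49.40, -8.700). Since AB ⟂ BP (tangency), |AP| = √(8.7² + 32.7²) = 33.84 regardless of where B sits on A1. So P lies on both circle(D, 54.64) and circle(A, 33.84); the below-DU intersection is P = (37.02, -40.19). B is the foot of the tangent from P: B = (40.76, -7.705).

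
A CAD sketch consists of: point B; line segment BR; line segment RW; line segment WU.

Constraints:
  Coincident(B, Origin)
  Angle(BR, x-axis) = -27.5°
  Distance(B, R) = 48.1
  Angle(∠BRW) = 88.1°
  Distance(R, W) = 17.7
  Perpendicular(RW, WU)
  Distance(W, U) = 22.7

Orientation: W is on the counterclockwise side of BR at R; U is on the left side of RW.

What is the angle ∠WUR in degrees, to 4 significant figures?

37.94°

B is at the origin; BR runs at -27.5° with length 48.1, so R = 48.1·(cos -27.5°, sin -27.5°) = (42.67, -22.21). ∠BRW = 88.1°, so RW runs at -27.5° + (180° − 88.1°) = 64.40° from the x-axis; with |RW| = 17.7, W = R + 17.7·(cos 64.40°, sin 64.40°) = (50.31, -6.248). RW is perpendicular to WU; with |WU| = 22.7 on the left of RW, U = W + 22.7·(-0.9018, 0.4321) = (29.84, 3.561). Then cos ∠WUR = UW·UR / (|UW||UR|), giving 37.94°.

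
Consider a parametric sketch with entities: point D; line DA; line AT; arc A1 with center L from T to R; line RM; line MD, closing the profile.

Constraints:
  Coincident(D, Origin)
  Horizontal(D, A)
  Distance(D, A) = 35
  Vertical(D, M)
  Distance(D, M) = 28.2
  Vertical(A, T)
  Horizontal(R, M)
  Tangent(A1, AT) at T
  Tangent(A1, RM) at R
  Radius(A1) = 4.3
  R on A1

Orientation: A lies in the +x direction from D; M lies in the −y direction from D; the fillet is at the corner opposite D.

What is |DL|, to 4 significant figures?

38.91

D is at the origin; D and A share the same y with |DA| = 35.0 and A on the +x side, so A = (35.00, 0.000). D and M share the same x with |DM| = 28.2 and M on the −y side, so M = (0.000, -28.20). The virtual corner opposite D is at (35.00, -28.20). A1 meets AT tangentially, so LT is at right angles to AT and since A1 is tangent to RM there, LR ⟂ RM, with radius 4.3, so the center L sits 4.3 in from both sides at L = (30.70, -23.90). Then |DL| = |L − D| = 38.91.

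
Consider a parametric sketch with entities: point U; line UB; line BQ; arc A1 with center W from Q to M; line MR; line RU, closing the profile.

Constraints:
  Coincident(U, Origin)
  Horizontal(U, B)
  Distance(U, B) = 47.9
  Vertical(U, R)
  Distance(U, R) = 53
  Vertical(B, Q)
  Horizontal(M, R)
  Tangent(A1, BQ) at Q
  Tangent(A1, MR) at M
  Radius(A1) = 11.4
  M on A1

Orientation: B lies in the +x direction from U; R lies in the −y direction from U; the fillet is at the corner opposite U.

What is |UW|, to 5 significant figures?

55.343

U is at the origin; UB is horizontal with |UB| = 47.9 and B on the +x side, so B = (47.900, 0.0000). UR is vertical with |UR| = 53.0 and R on the −y side, so R = (0.0000, -53.000). The virtual corner opposite U is at (47.900, -53.000). The tangent condition forces WQ to be normal to BQ and tangency of A1 to MR means the radius WM is perpendicular to MR, with radius 11.4, so the center W sits 11.4 in from both sides at W = (36.500, -41.600). Then |UW| = |W − U| = 55.343.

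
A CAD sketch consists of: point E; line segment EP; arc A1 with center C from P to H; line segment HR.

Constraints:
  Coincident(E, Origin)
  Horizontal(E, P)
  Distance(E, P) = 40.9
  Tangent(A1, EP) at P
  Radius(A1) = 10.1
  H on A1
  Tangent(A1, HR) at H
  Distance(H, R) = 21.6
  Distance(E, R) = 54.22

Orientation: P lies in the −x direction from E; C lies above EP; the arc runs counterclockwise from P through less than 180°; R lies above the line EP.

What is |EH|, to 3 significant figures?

35.3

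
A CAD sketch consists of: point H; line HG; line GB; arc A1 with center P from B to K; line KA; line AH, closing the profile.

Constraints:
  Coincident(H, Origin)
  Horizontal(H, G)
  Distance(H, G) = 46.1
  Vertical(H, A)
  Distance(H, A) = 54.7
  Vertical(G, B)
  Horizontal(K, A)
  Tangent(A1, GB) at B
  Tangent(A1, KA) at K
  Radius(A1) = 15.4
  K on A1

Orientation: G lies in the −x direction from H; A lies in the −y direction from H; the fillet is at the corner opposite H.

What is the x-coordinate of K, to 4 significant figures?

-30.70

H is at the origin; HG is horizontal with |HG| = 46.1 and G on the −x side, so G = (-46.10, 0.000). HA is vertical with |HA| = 54.7 and A on the −y side, so A = (0.000, -54.70). The virtual corner opposite H is at (-46.10, -54.70). The tangent condition forces PB to be normal to GB and tangency of A1 to KA means the radius PK is perpendicular to KA, with radius 15.4, so the center P sits 15.4 in from both sides at P = (-30.70, -39.30). That places the tangent points at B = (-46.10, -39.30) on GB and K = (-30.70, -54.70) on KA. So K.x = -30.70.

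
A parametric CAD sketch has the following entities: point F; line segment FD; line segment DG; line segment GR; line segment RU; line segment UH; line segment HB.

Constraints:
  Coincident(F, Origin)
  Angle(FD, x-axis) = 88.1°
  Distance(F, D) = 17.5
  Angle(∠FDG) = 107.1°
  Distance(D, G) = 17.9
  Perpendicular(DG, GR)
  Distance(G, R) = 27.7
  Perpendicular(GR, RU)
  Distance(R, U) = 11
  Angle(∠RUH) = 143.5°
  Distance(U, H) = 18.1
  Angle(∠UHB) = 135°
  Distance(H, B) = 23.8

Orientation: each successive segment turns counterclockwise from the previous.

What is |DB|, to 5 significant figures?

12.975

∠RUH = 143.5° gives UH at 17.500° from the x-axis; with |UH| = 18.1, H = (2.3002, -1.0113). ∠UHB = 135.0° gives HB at 62.500° from the x-axis; with |HB| = 23.8, B = (13.290, 20.100). Then |DB| = |B − D| = 12.975.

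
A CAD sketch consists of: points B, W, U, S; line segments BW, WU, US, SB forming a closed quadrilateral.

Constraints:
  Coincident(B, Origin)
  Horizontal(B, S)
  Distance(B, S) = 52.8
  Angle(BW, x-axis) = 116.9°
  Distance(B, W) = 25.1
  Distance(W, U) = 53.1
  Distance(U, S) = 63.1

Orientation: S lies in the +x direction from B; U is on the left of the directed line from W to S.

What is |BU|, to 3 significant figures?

64.4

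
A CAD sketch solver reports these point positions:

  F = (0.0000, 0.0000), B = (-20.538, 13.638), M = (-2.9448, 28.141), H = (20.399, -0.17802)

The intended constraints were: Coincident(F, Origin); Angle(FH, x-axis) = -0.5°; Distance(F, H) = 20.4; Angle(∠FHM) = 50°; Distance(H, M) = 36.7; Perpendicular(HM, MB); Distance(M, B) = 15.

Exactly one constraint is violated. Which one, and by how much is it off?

Distance(M, B) = 15 — off by 7.80.

F = (0.00, 0.00) ✓; FH at -0.5000° ✓; |FH| = 20.40 ✓; ∠FHM = 50.00° ✓; |HM| = 36.70 ✓; ∠(HM, MB) = 90.00° ✓; |MB| = 22.80 ✗.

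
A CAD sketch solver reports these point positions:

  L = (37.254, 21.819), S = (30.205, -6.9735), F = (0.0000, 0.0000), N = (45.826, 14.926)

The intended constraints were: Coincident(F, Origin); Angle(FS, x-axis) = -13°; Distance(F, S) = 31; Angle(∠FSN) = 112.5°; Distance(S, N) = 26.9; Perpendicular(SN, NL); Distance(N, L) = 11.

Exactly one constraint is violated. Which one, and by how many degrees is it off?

Perpendicular(SN, NL) — off by 3.30°.

F = (0.00, 0.00) ✓; FS at -13.00° ✓; |FS| = 31.00 ✓; ∠FSN = 112.5° ✓; |SN| = 26.90 ✓; ∠(SN, NL) = 86.70° ✗; |NL| = 11.00 ✓.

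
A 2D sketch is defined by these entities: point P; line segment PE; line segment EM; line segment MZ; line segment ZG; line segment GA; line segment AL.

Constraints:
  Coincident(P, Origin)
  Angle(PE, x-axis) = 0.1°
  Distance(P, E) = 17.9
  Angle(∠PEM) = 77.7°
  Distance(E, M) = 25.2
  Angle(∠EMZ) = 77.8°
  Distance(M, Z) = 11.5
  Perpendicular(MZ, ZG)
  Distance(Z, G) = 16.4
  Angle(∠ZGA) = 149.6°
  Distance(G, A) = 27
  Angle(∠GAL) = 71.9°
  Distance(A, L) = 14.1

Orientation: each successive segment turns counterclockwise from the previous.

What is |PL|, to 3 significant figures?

35.2

P is at the origin; PE runs at 0.1° with length 17.9, so E = (17.9, 0.0312). ∠PEM = 77.7° gives EM at 102° from the x-axis; with |EM| = 25.2, M = (12.5, 24.6). ∠EMZ = 77.8° gives MZ at -155° from the x-axis; with |MZ| = 11.5, Z = (2.03, 19.9). MZ ⟂ ZG, so ZG runs at -65.4°; with |ZG| = 16.4, G = (8.86, 4.94). ∠ZGA = 149.6° gives GA at -35.0° from the x-axis; with |GA| = 27.0, A = (31.0, -10.5). ∠GAL = 71.9° gives AL at 73.1° from the x-axis; with |AL| = 14.1, L = (35.1, 2.95). Then |PL| = |L − P| = 35.2.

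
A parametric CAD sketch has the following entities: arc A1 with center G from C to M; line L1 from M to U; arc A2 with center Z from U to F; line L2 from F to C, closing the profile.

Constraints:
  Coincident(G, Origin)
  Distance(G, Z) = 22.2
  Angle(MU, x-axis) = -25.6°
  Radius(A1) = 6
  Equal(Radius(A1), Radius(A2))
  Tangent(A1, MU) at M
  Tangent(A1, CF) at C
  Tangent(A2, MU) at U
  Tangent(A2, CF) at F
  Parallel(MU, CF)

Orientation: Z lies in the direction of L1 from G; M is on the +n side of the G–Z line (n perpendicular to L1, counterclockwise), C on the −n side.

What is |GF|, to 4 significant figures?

23.00

The slot axis is L1's direction at -25.6°, so u = (cos -25.6°, sin -25.6°) = (0.9018, -0.4321) and n = (−sin -25.6°, cos -25.6°) = (0.4321, 0.9018). G is at the origin and Z lies 22.2 along u from G, so Z = 22.2·u = (20.02, -9.592). Tangency of A1 to both parallel lines with radius 6.0 puts M and C at G ± 6.0·n: M = (2.593, 5.411), C = (-2.593, -5.411). Equal radii place U and F the same way about Z: U = Z + 6.0·n = (22.61, -4.181), F = Z − 6.0·n = (17.43, -15.00). Then |GF| = |F − G| = 23.00.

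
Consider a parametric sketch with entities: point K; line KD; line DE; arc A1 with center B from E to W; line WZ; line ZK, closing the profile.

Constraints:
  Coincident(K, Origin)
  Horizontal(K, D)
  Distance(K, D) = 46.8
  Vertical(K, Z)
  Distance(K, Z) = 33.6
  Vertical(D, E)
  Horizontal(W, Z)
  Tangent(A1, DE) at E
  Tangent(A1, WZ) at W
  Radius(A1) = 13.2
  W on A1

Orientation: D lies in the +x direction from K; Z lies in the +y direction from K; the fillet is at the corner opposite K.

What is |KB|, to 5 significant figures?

39.308

K is at the origin; KD is horizontal with |KD| = 46.8 and D on the +x side, so D = (46.800, 0.0000). KZ is vertical with |KZ| = 33.6 and Z on the +y side, so Z = (0.0000, 33.600). The virtual corner opposite K is at (46.800, 33.600). Since A1 is tangent to DE there, BE ⟂ DE and A1 meets WZ tangentially, so BW is at right angles to WZ, with radius 13.2, so the center B sits 13.2 in from both sides at B = (33.600, 20.400). Then |KB| = |B − K| = 39.308.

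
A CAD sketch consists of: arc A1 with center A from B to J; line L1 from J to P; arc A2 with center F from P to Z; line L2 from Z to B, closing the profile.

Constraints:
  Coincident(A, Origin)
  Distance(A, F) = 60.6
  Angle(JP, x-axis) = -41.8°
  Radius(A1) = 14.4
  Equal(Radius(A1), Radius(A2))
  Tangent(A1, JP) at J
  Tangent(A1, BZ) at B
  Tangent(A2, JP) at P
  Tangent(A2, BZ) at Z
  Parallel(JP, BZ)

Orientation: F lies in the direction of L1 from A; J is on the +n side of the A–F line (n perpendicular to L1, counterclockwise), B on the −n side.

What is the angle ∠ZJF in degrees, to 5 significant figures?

12.052°

The slot axis is L1's direction at -41.8°, so u = (cos -41.8°, sin -41.8°) = (0.74548, -0.66653) and n = (−sin -41.8°, cos -41.8°) = (0.66653, 0.74548). A is at the origin and F lies 60.6 along u from A, so F = 60.6·u = (45.176, -40.392). Tangency of A1 to both parallel lines with radius 14.4 puts J and B at A ± 14.4·n: J = (9.5981, 10.735), B = (-9.5981, -10.735). Equal radii place P and Z the same way about F: P = F + 14.4·n = (54.774, -29.657), Z = F − 14.4·n = (35.578, -51.127). Then cos ∠ZJF = JZ·JF / (|JZ||JF|), giving 12.052°.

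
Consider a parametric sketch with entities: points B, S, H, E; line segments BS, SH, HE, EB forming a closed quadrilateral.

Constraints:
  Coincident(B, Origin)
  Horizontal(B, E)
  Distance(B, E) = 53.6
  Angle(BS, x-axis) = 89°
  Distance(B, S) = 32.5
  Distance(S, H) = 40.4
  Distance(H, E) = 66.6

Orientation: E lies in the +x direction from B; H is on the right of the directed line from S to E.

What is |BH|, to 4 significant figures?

13.95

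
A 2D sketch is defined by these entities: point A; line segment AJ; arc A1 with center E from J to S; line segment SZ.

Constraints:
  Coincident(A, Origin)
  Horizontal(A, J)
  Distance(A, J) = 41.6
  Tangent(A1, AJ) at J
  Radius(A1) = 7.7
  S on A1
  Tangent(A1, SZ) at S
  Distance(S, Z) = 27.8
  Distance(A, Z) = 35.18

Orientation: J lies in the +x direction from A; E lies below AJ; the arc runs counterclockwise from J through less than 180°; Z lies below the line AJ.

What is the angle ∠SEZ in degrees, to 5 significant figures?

74.518°

A is at the origin; A and J share the same y with |AJ| = 41.6 and J on the +x side, so J = (41.600, 0.0000). The tangent condition forces EJ to be normal to AJ, so E = J + (0, -7.7) = (41.600, -7.7000). Since ES ⟂ SZ (tangency), |EZ| = √(7.7² + 27.8²) = 28.847 regardless of where S sits on A1. So Z lies on both circle(A, 35.18) and circle(E, 28.847); the below-AJ intersection is Z = (21.188, -28.084). S is the foot of the tangent from Z: S = (34.902, -3.9016).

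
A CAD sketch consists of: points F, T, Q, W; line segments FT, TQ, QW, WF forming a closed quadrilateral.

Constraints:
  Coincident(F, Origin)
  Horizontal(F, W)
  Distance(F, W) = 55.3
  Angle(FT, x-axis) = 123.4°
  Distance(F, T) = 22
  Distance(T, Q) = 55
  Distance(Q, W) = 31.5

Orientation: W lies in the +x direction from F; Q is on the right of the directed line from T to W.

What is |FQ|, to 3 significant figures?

34.3

F is at the origin; F and W share the same y with |FW| = 55.3 and W in +x, so W = (55.3, 0). FT runs at 123.4° with |FT| = 22.0, so T = (-12.1, 18.4). Q is determined by |TQ| = 55.0 and |QW| = 31.5 together: it lies at the intersection of circle(T, 55.0) and circle(W, 31.5). With |TW| = 69.9, the foot of the radical line on TW is 49.5 from T and the perpendicular offset is √(55.0² − 49.5²) = 24.0. Taking the right-of-TW solution: Q = (29.3, -17.8).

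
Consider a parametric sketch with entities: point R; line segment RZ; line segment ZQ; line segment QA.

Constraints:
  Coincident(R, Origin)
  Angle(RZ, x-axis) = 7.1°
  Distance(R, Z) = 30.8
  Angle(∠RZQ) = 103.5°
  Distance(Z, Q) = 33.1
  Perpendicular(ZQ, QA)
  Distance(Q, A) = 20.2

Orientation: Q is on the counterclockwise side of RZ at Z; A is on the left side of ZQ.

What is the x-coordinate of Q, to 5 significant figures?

34.253

R is at the origin; RZ runs at 7.1° with length 30.8, so Z = 30.8·(cos 7.1°, sin 7.1°) = (30.564, 3.8069). ∠RZQ = 103.5°, so ZQ runs at 7.1° + (180° − 103.5°) = 83.600° from the x-axis; with |ZQ| = 33.1, Q = Z + 33.1·(cos 83.600°, sin 83.600°) = (34.253, 36.701). So Q.x = 34.253.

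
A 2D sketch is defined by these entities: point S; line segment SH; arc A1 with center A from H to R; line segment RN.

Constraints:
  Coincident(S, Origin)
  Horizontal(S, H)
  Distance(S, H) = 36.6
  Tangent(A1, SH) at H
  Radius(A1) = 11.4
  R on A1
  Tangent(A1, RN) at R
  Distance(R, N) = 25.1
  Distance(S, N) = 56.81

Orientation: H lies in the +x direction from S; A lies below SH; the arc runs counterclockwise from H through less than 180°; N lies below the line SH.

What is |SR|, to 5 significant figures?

32.690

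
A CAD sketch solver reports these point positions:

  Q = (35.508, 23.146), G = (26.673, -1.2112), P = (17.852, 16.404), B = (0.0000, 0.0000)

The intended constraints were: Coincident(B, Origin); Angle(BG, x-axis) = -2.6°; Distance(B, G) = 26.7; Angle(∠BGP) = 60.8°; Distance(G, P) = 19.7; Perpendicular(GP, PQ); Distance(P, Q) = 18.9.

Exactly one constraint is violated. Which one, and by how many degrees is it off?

Perpendicular(GP, PQ) — off by 5.70°.

B = (0.00, 0.00) ✓; BG at -2.600° ✓; |BG| = 26.70 ✓; ∠BGP = 60.80° ✓; |GP| = 19.70 ✓; ∠(GP, PQ) = 95.70° ✗; |PQ| = 18.90 ✓.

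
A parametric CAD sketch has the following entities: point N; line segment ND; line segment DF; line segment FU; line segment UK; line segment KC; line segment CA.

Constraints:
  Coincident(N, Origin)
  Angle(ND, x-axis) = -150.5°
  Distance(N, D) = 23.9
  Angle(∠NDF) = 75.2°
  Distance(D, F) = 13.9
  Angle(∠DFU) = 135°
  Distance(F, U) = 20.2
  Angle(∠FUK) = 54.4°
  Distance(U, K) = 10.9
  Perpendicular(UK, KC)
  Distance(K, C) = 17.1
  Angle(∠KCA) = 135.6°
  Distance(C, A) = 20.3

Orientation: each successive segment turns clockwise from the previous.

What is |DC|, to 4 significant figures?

14.66

N is at the origin; ND runs at -150.5° with length 23.9, so D = (-20.80, -11.77). ∠NDF = 75.2° gives DF at 104.7° from the x-axis; with |DF| = 13.9, F = (-24.33, 1.676). ∠DFU = 135.0° gives FU at 59.70° from the x-axis; with |FU| = 20.2, U = (-14.14, 19.12). ∠FUK = 54.4° gives UK at -65.90° from the x-axis; with |UK| = 10.9, K = (-9.686, 9.167). UK is perpendicular to KC, so KC runs at -155.9°; with |KC| = 17.1, C = (-25.30, 2.184). Then |DC| = |C − D| = 14.66.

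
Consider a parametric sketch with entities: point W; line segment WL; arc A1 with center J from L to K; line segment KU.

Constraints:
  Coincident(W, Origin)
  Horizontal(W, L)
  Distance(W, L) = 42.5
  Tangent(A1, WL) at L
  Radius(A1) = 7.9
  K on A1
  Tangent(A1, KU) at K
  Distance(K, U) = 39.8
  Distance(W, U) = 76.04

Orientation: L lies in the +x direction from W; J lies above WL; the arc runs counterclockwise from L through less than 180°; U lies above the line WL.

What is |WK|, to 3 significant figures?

50.3

Checks: |JK| = 7.900 ✓; ∠(JK, KU) = 90.00° ✓; |KU| = 39.80 ✓; |WU| = 76.04 ✓.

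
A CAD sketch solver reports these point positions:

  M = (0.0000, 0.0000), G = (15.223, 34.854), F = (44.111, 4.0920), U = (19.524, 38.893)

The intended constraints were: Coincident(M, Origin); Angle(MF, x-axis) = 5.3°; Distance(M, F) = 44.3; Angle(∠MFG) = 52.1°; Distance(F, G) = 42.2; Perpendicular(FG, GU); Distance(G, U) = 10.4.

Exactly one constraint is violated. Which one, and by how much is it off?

Distance(G, U) = 10.4 — off by 4.50.

M = (0.00, 0.00) ✓; MF at 5.300° ✓; |MF| = 44.30 ✓; ∠MFG = 52.10° ✓; |FG| = 42.20 ✓; ∠(FG, GU) = 90.00° ✓; |GU| = 5.900 ✗.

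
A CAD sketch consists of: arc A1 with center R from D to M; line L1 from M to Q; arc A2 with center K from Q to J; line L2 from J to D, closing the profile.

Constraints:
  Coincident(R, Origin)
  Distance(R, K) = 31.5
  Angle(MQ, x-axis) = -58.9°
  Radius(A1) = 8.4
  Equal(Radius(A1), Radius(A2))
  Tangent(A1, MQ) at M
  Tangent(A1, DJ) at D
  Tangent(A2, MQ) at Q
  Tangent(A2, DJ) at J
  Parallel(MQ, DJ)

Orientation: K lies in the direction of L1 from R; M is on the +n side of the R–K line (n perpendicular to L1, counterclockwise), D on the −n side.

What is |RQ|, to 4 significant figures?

32.60

Tangency of A1 to both parallel lines with radius 8.4 puts M and D at R ± 8.4·n: M = (7.193, 4.339), D = (-7.193, -4.339). Equal radii place Q and J the same way about K: Q = K + 8.4·n = (23.46, -22.63), J = K − 8.4·n = (9.078, -31.31). Then |RQ| = |Q − R| = 32.60.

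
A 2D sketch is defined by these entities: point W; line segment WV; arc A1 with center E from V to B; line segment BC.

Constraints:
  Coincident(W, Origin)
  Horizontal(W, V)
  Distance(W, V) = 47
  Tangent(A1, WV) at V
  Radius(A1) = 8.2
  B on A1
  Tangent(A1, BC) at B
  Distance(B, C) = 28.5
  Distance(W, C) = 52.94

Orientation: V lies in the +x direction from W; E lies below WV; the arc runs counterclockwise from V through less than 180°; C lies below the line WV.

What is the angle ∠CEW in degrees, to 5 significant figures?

82.832°

W is at the origin; W and V share the same y with |WV| = 47.0 and V on the +x side, so V = (47.000, 0.0000). The tangent condition forces EV to be normal to WV, so E = V + (0, -8.2) = (47.000, -8.2000). Since EB ⟂ BC (tangency), |EC| = √(8.2² + 28.5²) = 29.656 regardless of where B sits on A1. So C lies on both circle(W, 52.94) and circle(E, 29.656); the below-WV intersection is C = (38.297, -36.551). B is the foot of the tangent from C: B = (38.801, -8.0550).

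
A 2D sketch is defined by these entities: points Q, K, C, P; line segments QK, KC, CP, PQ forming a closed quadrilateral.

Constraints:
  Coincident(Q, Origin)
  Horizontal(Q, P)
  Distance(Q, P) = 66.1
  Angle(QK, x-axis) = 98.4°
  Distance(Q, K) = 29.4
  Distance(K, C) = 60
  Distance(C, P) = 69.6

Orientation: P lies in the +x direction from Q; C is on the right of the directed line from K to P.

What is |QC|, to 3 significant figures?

30.6

Q is at the origin; QP is horizontal with |QP| = 66.1 and P in +x, so P = (66.1, 0). QK runs at 98.4° with |QK| = 29.4, so K = (-4.29, 29.1). C is determined by |KC| = 60.0 and |CP| = 69.6 together: it lies at the intersection of circle(K, 60.0) and circle(P, 69.6). With |KP| = 76.2, the foot of the radical line on KP is 29.9 from K and the perpendicular offset is √(60.0² − 29.9²) = 52.0. Taking the right-of-KP solution: C = (3.49, -30.4).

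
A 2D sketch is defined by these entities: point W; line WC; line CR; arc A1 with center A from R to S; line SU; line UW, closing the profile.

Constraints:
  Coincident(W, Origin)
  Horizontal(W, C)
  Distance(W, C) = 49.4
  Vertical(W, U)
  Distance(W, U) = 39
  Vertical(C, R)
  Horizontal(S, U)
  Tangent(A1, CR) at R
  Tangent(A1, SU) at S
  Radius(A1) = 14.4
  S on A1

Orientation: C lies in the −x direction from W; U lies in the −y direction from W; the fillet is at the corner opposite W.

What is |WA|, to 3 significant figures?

42.8

W is at the origin; W and C share the same y with |WC| = 49.4 and C on the −x side, so C = (-49.4, 0.00). WU is vertical with |WU| = 39.0 and U on the −y side, so U = (0.00, -39.0). The virtual corner opposite W is at (-49.4, -39.0). Tangency of A1 to CR means the radius AR is perpendicular to CR and A1 meets SU tangentially, so AS is at right angles to SU, with radius 14.4, so the center A sits 14.4 in from both sides at A = (-35.0, -24.6). Then |WA| = |A − W| = 42.8.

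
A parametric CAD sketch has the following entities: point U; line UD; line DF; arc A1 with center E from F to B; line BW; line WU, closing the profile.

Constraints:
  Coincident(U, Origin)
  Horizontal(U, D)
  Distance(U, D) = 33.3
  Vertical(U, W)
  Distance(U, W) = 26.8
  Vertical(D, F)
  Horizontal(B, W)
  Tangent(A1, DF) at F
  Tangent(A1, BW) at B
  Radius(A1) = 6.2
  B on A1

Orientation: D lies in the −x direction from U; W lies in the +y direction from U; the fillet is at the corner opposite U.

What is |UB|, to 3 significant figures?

38.1

U is at the origin; UD is horizontal with |UD| = 33.3 and D on the −x side, so D = (-33.3, 0.00). U and W share the same x with |UW| = 26.8 and W on the +y side, so W = (0.00, 26.8). The virtual corner opposite U is at (-33.3, 26.8). The tangent condition forces EF to be normal to DF and tangency of A1 to BW means the radius EB is perpendicular to BW, with radius 6.2, so the center E sits 6.2 in from both sides at E = (-27.1, 20.6). That places the tangent points at F = (-33.3, 20.6) on DF and B = (-27.1, 26.8) on BW. Then |UB| = |B − U| = 38.1.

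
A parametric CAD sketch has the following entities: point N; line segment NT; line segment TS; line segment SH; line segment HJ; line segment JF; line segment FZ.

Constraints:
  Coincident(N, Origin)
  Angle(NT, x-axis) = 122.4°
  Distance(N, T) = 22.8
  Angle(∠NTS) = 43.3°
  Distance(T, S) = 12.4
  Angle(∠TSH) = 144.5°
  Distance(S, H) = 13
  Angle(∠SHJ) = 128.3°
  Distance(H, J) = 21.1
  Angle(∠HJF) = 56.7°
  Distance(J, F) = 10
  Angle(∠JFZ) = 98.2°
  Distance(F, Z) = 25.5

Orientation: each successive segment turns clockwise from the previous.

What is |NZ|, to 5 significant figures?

17.827

∠HJF = 56.7° gives JF at 135.20° from the x-axis; with |JF| = 10.0, F = (-3.1125, -7.3715). ∠JFZ = 98.2° gives FZ at 53.400° from the x-axis; with |FZ| = 25.5, Z = (12.091, 13.100). Then |NZ| = |Z − N| = 17.827.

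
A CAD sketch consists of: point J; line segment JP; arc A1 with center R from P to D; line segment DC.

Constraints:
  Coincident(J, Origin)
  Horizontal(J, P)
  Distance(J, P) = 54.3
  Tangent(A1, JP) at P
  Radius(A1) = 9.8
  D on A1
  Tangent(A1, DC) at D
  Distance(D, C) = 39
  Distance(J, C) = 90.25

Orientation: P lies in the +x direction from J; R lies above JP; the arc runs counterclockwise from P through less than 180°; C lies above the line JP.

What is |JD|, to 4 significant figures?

63.22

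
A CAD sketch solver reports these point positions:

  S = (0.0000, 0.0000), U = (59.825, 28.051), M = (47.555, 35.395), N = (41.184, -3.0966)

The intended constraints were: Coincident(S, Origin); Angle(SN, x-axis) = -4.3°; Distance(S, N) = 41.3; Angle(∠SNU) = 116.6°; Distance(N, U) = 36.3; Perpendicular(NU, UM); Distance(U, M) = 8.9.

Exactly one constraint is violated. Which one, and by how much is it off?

Distance(U, M) = 8.9 — off by 5.40.

S = (0.00, 0.00) ✓; SN at -4.300° ✓; |SN| = 41.30 ✓; ∠SNU = 116.6° ✓; |NU| = 36.30 ✓; ∠(NU, UM) = 90.00° ✓; |UM| = 14.30 ✗.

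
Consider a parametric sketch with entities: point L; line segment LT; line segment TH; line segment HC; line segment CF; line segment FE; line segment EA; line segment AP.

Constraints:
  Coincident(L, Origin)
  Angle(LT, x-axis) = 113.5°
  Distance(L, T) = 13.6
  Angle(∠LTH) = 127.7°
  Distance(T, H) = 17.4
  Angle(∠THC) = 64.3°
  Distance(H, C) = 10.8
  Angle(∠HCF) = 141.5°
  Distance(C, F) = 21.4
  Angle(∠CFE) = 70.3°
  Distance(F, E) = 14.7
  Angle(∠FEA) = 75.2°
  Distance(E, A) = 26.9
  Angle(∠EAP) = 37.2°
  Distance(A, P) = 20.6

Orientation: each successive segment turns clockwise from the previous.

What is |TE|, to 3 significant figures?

9.24

L is at the origin; LT runs at 113.5° with length 13.6, so T = (-5.42, 12.5). ∠LTH = 127.7° gives TH at 61.2° from the x-axis; with |TH| = 17.4, H = (2.96, 27.7). ∠THC = 64.3° gives HC at -54.5° from the x-axis; with |HC| = 10.8, C = (9.23, 18.9). ∠HCF = 141.5° gives CF at -93.0° from the x-axis; with |CF| = 21.4, F = (8.11, -2.44). ∠CFE = 70.3° gives FE at 157° from the x-axis; with |FE| = 14.7, E = (-5.45, 3.23). Then |TE| = |E − T| = 9.24.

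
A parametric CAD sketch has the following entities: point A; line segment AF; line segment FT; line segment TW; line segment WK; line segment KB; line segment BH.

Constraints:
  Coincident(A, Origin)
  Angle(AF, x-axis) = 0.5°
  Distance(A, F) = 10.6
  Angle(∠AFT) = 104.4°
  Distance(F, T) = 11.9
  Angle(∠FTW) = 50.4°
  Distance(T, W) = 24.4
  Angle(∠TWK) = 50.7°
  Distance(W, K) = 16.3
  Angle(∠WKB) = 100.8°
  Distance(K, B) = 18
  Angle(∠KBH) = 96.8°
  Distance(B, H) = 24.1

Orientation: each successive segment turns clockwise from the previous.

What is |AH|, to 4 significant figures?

25.10

A is at the origin; AF runs at 0.5° with length 10.6, so F = (10.60, 0.09250). ∠AFT = 104.4° gives FT at -75.10° from the x-axis; with |FT| = 11.9, T = (13.66, -11.41). ∠FTW = 50.4° gives TW at 155.3° from the x-axis; with |TW| = 24.4, W = (-8.508, -1.211). ∠TWK = 50.7° gives WK at 26.00° from the x-axis; with |WK| = 16.3, K = (6.142, 5.934). ∠WKB = 100.8° gives KB at -53.20° from the x-axis; with |KB| = 18.0, B = (16.92, -8.479). ∠KBH = 96.8° gives BH at -136.4° from the x-axis; with |BH| = 24.1, H = (-0.5279, -25.10). Then |AH| = |H − A| = 25.10.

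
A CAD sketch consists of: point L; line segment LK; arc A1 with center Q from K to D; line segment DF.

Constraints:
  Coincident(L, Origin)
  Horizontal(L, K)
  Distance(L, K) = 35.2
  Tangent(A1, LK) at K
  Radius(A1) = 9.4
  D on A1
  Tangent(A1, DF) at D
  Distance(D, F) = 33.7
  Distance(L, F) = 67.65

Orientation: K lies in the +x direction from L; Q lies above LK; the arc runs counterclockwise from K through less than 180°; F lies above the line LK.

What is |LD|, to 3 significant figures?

44.3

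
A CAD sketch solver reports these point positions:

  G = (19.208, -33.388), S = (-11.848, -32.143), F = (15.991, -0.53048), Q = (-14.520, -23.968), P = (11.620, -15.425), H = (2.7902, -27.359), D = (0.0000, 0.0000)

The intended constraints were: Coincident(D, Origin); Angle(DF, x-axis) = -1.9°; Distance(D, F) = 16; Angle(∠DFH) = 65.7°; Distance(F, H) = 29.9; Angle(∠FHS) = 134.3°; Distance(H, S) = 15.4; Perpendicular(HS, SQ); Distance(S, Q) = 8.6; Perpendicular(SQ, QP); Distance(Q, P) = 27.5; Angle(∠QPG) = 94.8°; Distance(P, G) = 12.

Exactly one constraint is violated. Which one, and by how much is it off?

Distance(P, G) = 12 — off by 7.50.

D = (0.00, 0.00) ✓; DF at -1.900° ✓; |DF| = 16.00 ✓; ∠DFH = 65.70° ✓; |FH| = 29.90 ✓; ∠FHS = 134.3° ✓; |HS| = 15.40 ✓; ∠(HS, SQ) = 90.00° ✓; |SQ| = 8.601 ✓; ∠(SQ, QP) = 90.00° ✓; |QP| = 27.50 ✓; ∠QPG = 94.80° ✓; |PG| = 19.50 ✗.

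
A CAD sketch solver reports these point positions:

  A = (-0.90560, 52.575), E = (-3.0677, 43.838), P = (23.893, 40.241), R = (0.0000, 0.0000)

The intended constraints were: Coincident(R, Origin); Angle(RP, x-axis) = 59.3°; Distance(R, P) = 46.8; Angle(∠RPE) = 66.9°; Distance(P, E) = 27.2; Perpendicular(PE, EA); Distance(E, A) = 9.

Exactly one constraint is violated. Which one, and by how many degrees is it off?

Perpendicular(PE, EA) — off by 6.30°.

R = (0.00, 0.00) ✓; RP at 59.30° ✓; |RP| = 46.80 ✓; ∠RPE = 66.90° ✓; |PE| = 27.20 ✓; ∠(PE, EA) = 96.30° ✗; |EA| = 9.001 ✓.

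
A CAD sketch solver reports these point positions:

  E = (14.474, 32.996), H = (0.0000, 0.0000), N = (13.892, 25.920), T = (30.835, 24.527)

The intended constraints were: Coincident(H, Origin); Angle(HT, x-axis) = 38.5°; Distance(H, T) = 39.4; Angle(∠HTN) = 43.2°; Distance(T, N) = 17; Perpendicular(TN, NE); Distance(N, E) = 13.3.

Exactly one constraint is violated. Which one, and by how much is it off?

Distance(N, E) = 13.3 — off by 6.20.

H = (0.00, 0.00) ✓; HT at 38.50° ✓; |HT| = 39.40 ✓; ∠HTN = 43.20° ✓; |TN| = 17.00 ✓; ∠(TN, NE) = 90.00° ✓; |NE| = 7.100 ✗.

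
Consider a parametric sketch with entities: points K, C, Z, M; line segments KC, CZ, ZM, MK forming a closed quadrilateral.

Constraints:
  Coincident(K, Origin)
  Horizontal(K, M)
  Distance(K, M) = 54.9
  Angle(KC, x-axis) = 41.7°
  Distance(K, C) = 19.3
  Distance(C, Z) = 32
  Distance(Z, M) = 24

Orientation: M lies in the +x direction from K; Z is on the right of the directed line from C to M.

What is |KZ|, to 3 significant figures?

36.4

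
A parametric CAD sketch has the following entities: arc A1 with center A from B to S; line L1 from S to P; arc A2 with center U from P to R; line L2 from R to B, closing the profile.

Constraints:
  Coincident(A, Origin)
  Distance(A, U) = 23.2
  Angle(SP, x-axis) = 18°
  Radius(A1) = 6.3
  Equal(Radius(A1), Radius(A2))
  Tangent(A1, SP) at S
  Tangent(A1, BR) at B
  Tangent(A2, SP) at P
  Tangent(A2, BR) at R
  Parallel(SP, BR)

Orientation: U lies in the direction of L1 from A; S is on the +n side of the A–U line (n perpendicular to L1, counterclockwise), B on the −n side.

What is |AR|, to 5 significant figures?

24.040

The slot axis is L1's direction at 18.0°, so u = (cos 18.0°, sin 18.0°) = (0.95106, 0.30902) and n = (−sin 18.0°, cos 18.0°) = (-0.30902, 0.95106). A is at the origin and U lies 23.2 along u from A, so U = 23.2·u = (22.065, 7.1692). Tangency of A1 to both parallel lines with radius 6.3 puts S and B at A ± 6.3·n: S = (-1.9468, 5.9917), B = (1.9468, -5.9917). Equal radii place P and R the same way about U: P = U + 6.3·n = (20.118, 13.161), R = U − 6.3·n = (24.011, 1.1775). Then |AR| = |R − A| = 24.040.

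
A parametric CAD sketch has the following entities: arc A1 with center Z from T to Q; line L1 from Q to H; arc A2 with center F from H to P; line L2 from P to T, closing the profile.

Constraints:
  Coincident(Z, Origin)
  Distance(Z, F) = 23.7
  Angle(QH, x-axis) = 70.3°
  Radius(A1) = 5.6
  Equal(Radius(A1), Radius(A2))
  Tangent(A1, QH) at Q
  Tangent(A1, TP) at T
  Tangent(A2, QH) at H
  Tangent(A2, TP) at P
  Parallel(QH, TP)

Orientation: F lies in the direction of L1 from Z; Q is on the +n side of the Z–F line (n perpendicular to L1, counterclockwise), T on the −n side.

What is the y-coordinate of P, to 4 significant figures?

20.43

Tangency of A1 to both parallel lines with radius 5.6 puts Q and T at Z ± 5.6·n: Q = (-5.272, 1.888), T = (5.272, -1.888). Equal radii place H and P the same way about F: H = F + 5.6·n = (2.717, 24.20), P = F − 5.6·n = (13.26, 20.43). So P.y = 20.43.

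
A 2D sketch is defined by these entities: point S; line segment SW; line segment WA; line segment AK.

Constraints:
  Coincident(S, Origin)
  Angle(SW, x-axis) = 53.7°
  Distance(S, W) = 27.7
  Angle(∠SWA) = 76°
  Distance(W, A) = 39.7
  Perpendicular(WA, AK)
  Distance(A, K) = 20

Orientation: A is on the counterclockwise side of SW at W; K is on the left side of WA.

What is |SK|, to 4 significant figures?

33.71

∠SWA = 76.0°, so WA runs at 53.7° + (180° − 76.0°) = 157.7° from the x-axis; with |WA| = 39.7, A = W + 39.7·(cos 157.7°, sin 157.7°) = (-20.33, 37.39). The perpendicularity gives AK at right angles to WA; with |AK| = 20.0 on the left of WA, K = A + 20.0·(-0.3795, -0.9252) = (-27.92, 18.88). Then |SK| = |K − S| = 33.71.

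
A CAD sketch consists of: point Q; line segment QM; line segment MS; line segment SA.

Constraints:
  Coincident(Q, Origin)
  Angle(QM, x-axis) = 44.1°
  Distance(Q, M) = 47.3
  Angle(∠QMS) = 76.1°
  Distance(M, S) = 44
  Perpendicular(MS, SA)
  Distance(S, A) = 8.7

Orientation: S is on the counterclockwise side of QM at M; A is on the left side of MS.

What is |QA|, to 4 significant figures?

49.50

Q is at the origin; QM runs at 44.1° with length 47.3, so M = 47.3·(cos 44.1°, sin 44.1°) = (33.97, 32.92). ∠QMS = 76.1°, so MS runs at 44.1° + (180° − 76.1°) = 148.0° from the x-axis; with |MS| = 44.0, S = M + 44.0·(cos 148.0°, sin 148.0°) = (-3.347, 56.23). MS is perpendicular to SA; with |SA| = 8.7 on the left of MS, A = S + 8.7·(-0.5299, -0.8480) = (-7.957, 48.86). Then |QA| = |A − Q| = 49.50.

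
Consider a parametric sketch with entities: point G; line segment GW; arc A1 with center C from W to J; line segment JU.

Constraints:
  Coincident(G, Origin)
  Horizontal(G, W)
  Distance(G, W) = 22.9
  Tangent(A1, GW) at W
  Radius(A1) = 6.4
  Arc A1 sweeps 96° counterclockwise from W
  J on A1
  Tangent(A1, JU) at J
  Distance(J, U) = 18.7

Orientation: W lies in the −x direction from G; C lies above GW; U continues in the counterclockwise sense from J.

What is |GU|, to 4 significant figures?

31.63

G is at the origin; GW is horizontal with |GW| = 22.9 and W on the −x side, so W = (-22.90, 0.000). A1 meets GW tangentially, so CW is at right angles to GW, so C = W + (0, 6.4) = (-22.90, 6.400). On A1, W sits at bearing -90° from C; a 96° counterclockwise sweep puts J at bearing 6°, so J = C + 6.4·(cos 6°, sin 6°) = (-16.54, 7.069). A1 meets JU tangentially, so CJ is at right angles to JU, so JU runs along (−sin 6°, cos 6°); with |JU| = 18.7, U = (-18.49, 25.67). Then |GU| = |U − G| = 31.63.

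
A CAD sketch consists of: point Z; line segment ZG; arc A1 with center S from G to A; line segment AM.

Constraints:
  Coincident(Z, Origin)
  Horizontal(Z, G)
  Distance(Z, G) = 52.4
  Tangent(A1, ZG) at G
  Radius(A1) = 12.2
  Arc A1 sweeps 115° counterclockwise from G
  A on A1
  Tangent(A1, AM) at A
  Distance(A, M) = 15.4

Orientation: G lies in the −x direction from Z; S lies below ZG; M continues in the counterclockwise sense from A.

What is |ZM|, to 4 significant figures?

64.99

On A1, G sits at bearing 90° from S; a 115° counterclockwise sweep puts A at bearing 205°, so A = S + 12.2·(cos 205°, sin 205°) = (-63.46, -17.36). Tangency of A1 to AM means the radius SA is perpendicular to AM, so AM runs along (−sin 205°, cos 205°); with |AM| = 15.4, M = (-56.95, -31.31). Then |ZM| = |M − Z| = 64.99.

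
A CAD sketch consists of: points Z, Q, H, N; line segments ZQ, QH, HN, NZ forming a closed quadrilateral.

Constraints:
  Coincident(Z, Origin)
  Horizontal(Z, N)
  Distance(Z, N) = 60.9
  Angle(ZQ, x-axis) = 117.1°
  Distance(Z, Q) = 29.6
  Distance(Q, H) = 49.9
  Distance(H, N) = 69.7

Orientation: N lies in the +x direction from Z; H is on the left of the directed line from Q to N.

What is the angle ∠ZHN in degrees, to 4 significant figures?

54.03°

Z is at the origin; ZN is horizontal with |ZN| = 60.9 and N in +x, so N = (60.9, 0). ZQ runs at 117.1° with |ZQ| = 29.6, so Q = (-13.48, 26.35). H is determined by |QH| = 49.9 and |HN| = 69.7 together: it lies at the intersection of circle(Q, 49.9) and circle(N, 69.7). With |QN| = 78.91, the foot of the radical line on QN is 24.45 from Q and the perpendicular offset is √(49.9² − 24.45²) = 43.50. Taking the left-of-QN solution: H = (24.09, 59.19).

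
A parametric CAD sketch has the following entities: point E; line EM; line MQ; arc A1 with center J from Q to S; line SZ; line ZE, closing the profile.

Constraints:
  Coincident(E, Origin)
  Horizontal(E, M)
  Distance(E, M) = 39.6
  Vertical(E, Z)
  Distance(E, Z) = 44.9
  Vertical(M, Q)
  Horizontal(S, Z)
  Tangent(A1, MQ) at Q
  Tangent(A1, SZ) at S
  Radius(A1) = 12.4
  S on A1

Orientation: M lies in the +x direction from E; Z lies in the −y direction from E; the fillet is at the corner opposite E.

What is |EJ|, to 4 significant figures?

42.38

E is at the origin; E and M share the same y with |EM| = 39.6 and M on the +x side, so M = (39.60, 0.000). EZ is vertical with |EZ| = 44.9 and Z on the −y side, so Z = (0.000, -44.90). The virtual corner opposite E is at (39.60, -44.90). Since A1 is tangent to MQ there, JQ ⟂ MQ and the tangent condition forces JS to be normal to SZ, with radius 12.4, so the center J sits 12.4 in from both sides at J = (27.20, -32.50). Then |EJ| = |J − E| = 42.38.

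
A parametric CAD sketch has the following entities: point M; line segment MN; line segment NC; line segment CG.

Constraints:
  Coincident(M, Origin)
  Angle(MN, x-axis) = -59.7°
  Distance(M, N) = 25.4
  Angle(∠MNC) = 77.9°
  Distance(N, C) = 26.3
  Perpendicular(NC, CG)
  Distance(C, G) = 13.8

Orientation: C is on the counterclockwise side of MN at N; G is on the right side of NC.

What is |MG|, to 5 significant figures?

43.962

M is at the origin; MN runs at -59.7° with length 25.4, so N = 25.4·(cos -59.7°, sin -59.7°) = (12.815, -21.930). ∠MNC = 77.9°, so NC runs at -59.7° + (180° − 77.9°) = 42.400° from the x-axis; with |NC| = 26.3, C = N + 26.3·(cos 42.400°, sin 42.400°) = (32.236, -4.1961). NC is perpendicular to CG; with |CG| = 13.8 on the right of NC, G = C + 13.8·(0.67430, -0.73846) = (41.542, -14.387). Then |MG| = |G − M| = 43.962.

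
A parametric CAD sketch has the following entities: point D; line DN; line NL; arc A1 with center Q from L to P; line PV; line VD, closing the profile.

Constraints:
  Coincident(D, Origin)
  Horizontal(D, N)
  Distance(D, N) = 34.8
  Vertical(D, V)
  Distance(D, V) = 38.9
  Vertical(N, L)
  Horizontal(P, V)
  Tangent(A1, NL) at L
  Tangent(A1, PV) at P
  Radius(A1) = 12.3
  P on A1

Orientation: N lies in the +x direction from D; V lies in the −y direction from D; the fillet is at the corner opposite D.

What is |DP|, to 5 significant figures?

44.938

The virtual corner opposite D is at (34.800, -38.900). The tangent condition forces QL to be normal to NL and A1 meets PV tangentially, so QP is at right angles to PV, with radius 12.3, so the center Q sits 12.3 in from both sides at Q = (22.500, -26.600). That places the tangent points at L = (34.800, -26.600) on NL and P = (22.500, -38.900) on PV. Then |DP| = |P − D| = 44.938.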